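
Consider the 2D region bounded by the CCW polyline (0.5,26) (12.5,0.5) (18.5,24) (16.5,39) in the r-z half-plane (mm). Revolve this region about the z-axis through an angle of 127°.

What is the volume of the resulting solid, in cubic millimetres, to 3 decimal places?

Profile (r,z), 4 vertices: (0.5,26) (12.5,0.5) (18.5,24) (16.5,39)
edge 0: (0.5,26)→(12.5,0.5)  cross = 0.5·0.5 − 12.5·26 = -324.7500; (r_i+r_j)·cross = 13·-324.7500 = -4221.7500
edge 1: (12.5,0.5)→(18.5,24)  cross = 12.5·24 − 18.5·0.5 = 290.7500; (r_i+r_j)·cross = 31·290.7500 = 9013.2500
edge 2: (18.5,24)→(16.5,39)  cross = 18.5·39 − 16.5·24 = 325.5000; (r_i+r_j)·cross = 35·325.5000 = 11392.5000
edge 3: (16.5,39)→(0.5,26)  cross = 16.5·26 − 0.5·39 = 409.5000; (r_i+r_j)·cross = 17·409.5000 = 6961.5000
Σcross = 701.0000 → A = |Σcross|/2 = 350.5000 mm²
Σ(r_i+r_j)·cross = 23145.5000 → first moment M = |Σ|/6 = 3857.5833
R_c = M/A = 3857.5833/350.5000 = 11.0059 mm
θ = 127° = 2.216568 rad
V = θ·R_c·A = 2.216568·11.0059·350.5000 = 8550.596 mm³

Volume = 8550.596 mm³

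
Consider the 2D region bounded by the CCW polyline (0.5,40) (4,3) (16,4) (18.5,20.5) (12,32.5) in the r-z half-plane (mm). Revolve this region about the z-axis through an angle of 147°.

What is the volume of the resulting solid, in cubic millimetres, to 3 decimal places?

Volume = 10280.389 mm³

Profile (r,z), 5 vertices: (0.5,40) (4,3) (16,4) (18.5,20.5) (12,32.5)
edge 0: (0.5,40)→(4,3)  cross = 0.5·3 − 4·40 = -158.5000; (r_i+r_j)·cross = 4.5·-158.5000 = -713.2500
edge 1: (4,3)→(16,4)  cross = 4·4 − 16·3 = -32.0000; (r_i+r_j)·cross = 20·-32.0000 = -640.0000
edge 2: (16,4)→(18.5,20.5)  cross = 16·20.5 − 18.5·4 = 254.0000; (r_i+r_j)·cross = 34.5·254.0000 = 8763.0000
edge 3: (18.5,20.5)→(12,32.5)  cross = 18.5·32.5 − 12·20.5 = 355.2500; (r_i+r_j)·cross = 30.5·355.2500 = 10835.1250
edge 4: (12,32.5)→(0.5,40)  cross = 12·40 − 0.5·32.5 = 463.7500; (r_i+r_j)·cross = 12.5·463.7500 = 5796.8750
Σcross = 882.5000 → A = |Σcross|/2 = 441.2500 mm²
Σ(r_i+r_j)·cross = 24041.7500 → first moment M = |Σ|/6 = 4006.9583
R_c = M/A = 4006.9583/441.2500 = 9.0809 mm
θ = 147° = 2.565634 rad
V = θ·R_c·A = 2.565634·9.0809·441.2500 = 10280.389 mm³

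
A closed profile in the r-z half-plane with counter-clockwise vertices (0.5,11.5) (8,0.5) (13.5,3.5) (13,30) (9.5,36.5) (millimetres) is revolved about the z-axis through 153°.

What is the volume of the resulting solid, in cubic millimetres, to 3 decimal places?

Profile (r,z), 5 vertices: (0.5,11.5) (8,0.5) (13.5,3.5) (13,30) (9.5,36.5)
edge 0: (0.5,11.5)→(8,0.5)  cross = 0.5·0.5 − 8·11.5 = -91.7500; (r_i+r_j)·cross = 8.5·-91.7500 = -779.8750
edge 1: (8,0.5)→(13.5,3.5)  cross = 8·3.5 − 13.5·0.5 = 21.2500; (r_i+r_j)·cross = 21.5·21.2500 = 456.8750
edge 2: (13.5,3.5)→(13,30)  cross = 13.5·30 − 13·3.5 = 359.5000; (r_i+r_j)·cross = 26.5·359.5000 = 9526.7500
edge 3: (13,30)→(9.5,36.5)  cross = 13·36.5 − 9.5·30 = 189.5000; (r_i+r_j)·cross = 22.5·189.5000 = 4263.7500
edge 4: (9.5,36.5)→(0.5,11.5)  cross = 9.5·11.5 − 0.5·36.5 = 91.0000; (r_i+r_j)·cross = 10·91.0000 = 910.0000
Σcross = 569.5000 → A = |Σcross|/2 = 284.7500 mm²
Σ(r_i+r_j)·cross = 14377.5000 → first moment M = |Σ|/6 = 2396.2500
R_c = M/A = 2396.2500/284.7500 = 8.4153 mm
θ = 153° = 2.670354 rad
V = θ·R_c·A = 2.670354·8.4153·284.7500 = 6398.835 mm³

Volume = 6398.835 mm³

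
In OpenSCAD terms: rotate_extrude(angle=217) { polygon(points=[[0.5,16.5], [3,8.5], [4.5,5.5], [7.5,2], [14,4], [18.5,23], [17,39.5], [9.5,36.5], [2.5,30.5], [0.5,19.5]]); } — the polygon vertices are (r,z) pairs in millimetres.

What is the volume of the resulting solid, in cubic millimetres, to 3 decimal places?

Volume = 17949.425 mm³

Profile (r,z), 10 vertices: (0.5,16.5) (3,8.5) (4.5,5.5) (7.5,2) (14,4) (18.5,23) (17,39.5) (9.5,36.5) (2.5,30.5) (0.5,19.5)
edge 0: (0.5,16.5)→(3,8.5)  cross = 0.5·8.5 − 3·16.5 = -45.2500; (r_i+r_j)·cross = 3.5·-45.2500 = -158.3750
edge 1: (3,8.5)→(4.5,5.5)  cross = 3·5.5 − 4.5·8.5 = -21.7500; (r_i+r_j)·cross = 7.5·-21.7500 = -163.1250
edge 2: (4.5,5.5)→(7.5,2)  cross = 4.5·2 − 7.5·5.5 = -32.2500; (r_i+r_j)·cross = 12·-32.2500 = -387.0000
edge 3: (7.5,2)→(14,4)  cross = 7.5·4 − 14·2 = 2.0000; (r_i+r_j)·cross = 21.5·2.0000 = 43.0000
edge 4: (14,4)→(18.5,23)  cross = 14·23 − 18.5·4 = 248.0000; (r_i+r_j)·cross = 32.5·248.0000 = 8060.0000
edge 5: (18.5,23)→(17,39.5)  cross = 18.5·39.5 − 17·23 = 339.7500; (r_i+r_j)·cross = 35.5·339.7500 = 12061.1250
edge 6: (17,39.5)→(9.5,36.5)  cross = 17·36.5 − 9.5·39.5 = 245.2500; (r_i+r_j)·cross = 26.5·245.2500 = 6499.1250
edge 7: (9.5,36.5)→(2.5,30.5)  cross = 9.5·30.5 − 2.5·36.5 = 198.5000; (r_i+r_j)·cross = 12·198.5000 = 2382.0000
edge 8: (2.5,30.5)→(0.5,19.5)  cross = 2.5·19.5 − 0.5·30.5 = 33.5000; (r_i+r_j)·cross = 3·33.5000 = 100.5000
edge 9: (0.5,19.5)→(0.5,16.5)  cross = 0.5·16.5 − 0.5·19.5 = -1.5000; (r_i+r_j)·cross = 1·-1.5000 = -1.5000
Σcross = 966.2500 → A = |Σcross|/2 = 483.1250 mm²
Σ(r_i+r_j)·cross = 28435.7500 → first moment M = |Σ|/6 = 4739.2917
R_c = M/A = 4739.2917/483.1250 = 9.8097 mm
θ = 217° = 3.787364 rad
V = θ·R_c·A = 3.787364·9.8097·483.1250 = 17949.425 mm³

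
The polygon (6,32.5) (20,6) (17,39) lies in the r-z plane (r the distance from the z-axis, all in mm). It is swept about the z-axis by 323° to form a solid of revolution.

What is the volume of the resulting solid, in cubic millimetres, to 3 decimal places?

Volume = 15453.560 mm³

Profile (r,z), 3 vertices: (6,32.5) (20,6) (17,39)
edge 0: (6,32.5)→(20,6)  cross = 6·6 − 20·32.5 = -614.0000; (r_i+r_j)·cross = 26·-614.0000 = -15964.0000
edge 1: (20,6)→(17,39)  cross = 20·39 − 17·6 = 678.0000; (r_i+r_j)·cross = 37·678.0000 = 25086.0000
edge 2: (17,39)→(6,32.5)  cross = 17·32.5 − 6·39 = 318.5000; (r_i+r_j)·cross = 23·318.5000 = 7325.5000
Σcross = 382.5000 → A = |Σcross|/2 = 191.2500 mm²
Σ(r_i+r_j)·cross = 16447.5000 → first moment M = |Σ|/6 = 2741.2500
R_c = M/A = 2741.2500/191.2500 = 14.3333 mm
θ = 323° = 5.637413 rad
V = θ·R_c·A = 5.637413·14.3333·191.2500 = 15453.560 mm³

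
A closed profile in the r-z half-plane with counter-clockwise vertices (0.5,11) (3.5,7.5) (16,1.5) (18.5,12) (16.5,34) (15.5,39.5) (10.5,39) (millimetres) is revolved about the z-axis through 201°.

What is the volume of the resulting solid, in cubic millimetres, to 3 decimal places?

Volume = 16579.629 mm³

Profile (r,z), 7 vertices: (0.5,11) (3.5,7.5) (16,1.5) (18.5,12) (16.5,34) (15.5,39.5) (10.5,39)
edge 0: (0.5,11)→(3.5,7.5)  cross = 0.5·7.5 − 3.5·11 = -34.7500; (r_i+r_j)·cross = 4·-34.7500 = -139.0000
edge 1: (3.5,7.5)→(16,1.5)  cross = 3.5·1.5 − 16·7.5 = -114.7500; (r_i+r_j)·cross = 19.5·-114.7500 = -2237.6250
edge 2: (16,1.5)→(18.5,12)  cross = 16·12 − 18.5·1.5 = 164.2500; (r_i+r_j)·cross = 34.5·164.2500 = 5666.6250
edge 3: (18.5,12)→(16.5,34)  cross = 18.5·34 − 16.5·12 = 431.0000; (r_i+r_j)·cross = 35·431.0000 = 15085.0000
edge 4: (16.5,34)→(15.5,39.5)  cross = 16.5·39.5 − 15.5·34 = 124.7500; (r_i+r_j)·cross = 32·124.7500 = 3992.0000
edge 5: (15.5,39.5)→(10.5,39)  cross = 15.5·39 − 10.5·39.5 = 189.7500; (r_i+r_j)·cross = 26·189.7500 = 4933.5000
edge 6: (10.5,39)→(0.5,11)  cross = 10.5·11 − 0.5·39 = 96.0000; (r_i+r_j)·cross = 11·96.0000 = 1056.0000
Σcross = 856.2500 → A = |Σcross|/2 = 428.1250 mm²
Σ(r_i+r_j)·cross = 28356.5000 → first moment M = |Σ|/6 = 4726.0833
R_c = M/A = 4726.0833/428.1250 = 11.0390 mm
θ = 201° = 3.508112 rad
V = θ·R_c·A = 3.508112·11.0390·428.1250 = 16579.629 mm³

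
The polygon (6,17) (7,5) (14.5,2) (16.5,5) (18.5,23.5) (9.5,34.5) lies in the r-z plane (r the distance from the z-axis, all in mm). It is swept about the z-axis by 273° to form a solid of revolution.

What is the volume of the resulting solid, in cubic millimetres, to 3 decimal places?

Volume = 15928.754 mm³

Profile (r,z), 6 vertices: (6,17) (7,5) (14.5,2) (16.5,5) (18.5,23.5) (9.5,34.5)
edge 0: (6,17)→(7,5)  cross = 6·5 − 7·17 = -89.0000; (r_i+r_j)·cross = 13·-89.0000 = -1157.0000
edge 1: (7,5)→(14.5,2)  cross = 7·2 − 14.5·5 = -58.5000; (r_i+r_j)·cross = 21.5·-58.5000 = -1257.7500
edge 2: (14.5,2)→(16.5,5)  cross = 14.5·5 − 16.5·2 = 39.5000; (r_i+r_j)·cross = 31·39.5000 = 1224.5000
edge 3: (16.5,5)→(18.5,23.5)  cross = 16.5·23.5 − 18.5·5 = 295.2500; (r_i+r_j)·cross = 35·295.2500 = 10333.7500
edge 4: (18.5,23.5)→(9.5,34.5)  cross = 18.5·34.5 − 9.5·23.5 = 415.0000; (r_i+r_j)·cross = 28·415.0000 = 11620.0000
edge 5: (9.5,34.5)→(6,17)  cross = 9.5·17 − 6·34.5 = -45.5000; (r_i+r_j)·cross = 15.5·-45.5000 = -705.2500
Σcross = 556.7500 → A = |Σcross|/2 = 278.3750 mm²
Σ(r_i+r_j)·cross = 20058.2500 → first moment M = |Σ|/6 = 3343.0417
R_c = M/A = 3343.0417/278.3750 = 12.0091 mm
θ = 273° = 4.764749 rad
V = θ·R_c·A = 4.764749·12.0091·278.3750 = 15928.754 mm³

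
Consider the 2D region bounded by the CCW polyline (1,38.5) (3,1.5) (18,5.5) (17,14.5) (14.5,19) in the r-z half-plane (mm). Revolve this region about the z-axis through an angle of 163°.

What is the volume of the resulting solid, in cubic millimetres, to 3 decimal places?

Profile (r,z), 5 vertices: (1,38.5) (3,1.5) (18,5.5) (17,14.5) (14.5,19)
edge 0: (1,38.5)→(3,1.5)  cross = 1·1.5 − 3·38.5 = -114.0000; (r_i+r_j)·cross = 4·-114.0000 = -456.0000
edge 1: (3,1.5)→(18,5.5)  cross = 3·5.5 − 18·1.5 = -10.5000; (r_i+r_j)·cross = 21·-10.5000 = -220.5000
edge 2: (18,5.5)→(17,14.5)  cross = 18·14.5 − 17·5.5 = 167.5000; (r_i+r_j)·cross = 35·167.5000 = 5862.5000
edge 3: (17,14.5)→(14.5,19)  cross = 17·19 − 14.5·14.5 = 112.7500; (r_i+r_j)·cross = 31.5·112.7500 = 3551.6250
edge 4: (14.5,19)→(1,38.5)  cross = 14.5·38.5 − 1·19 = 539.2500; (r_i+r_j)·cross = 15.5·539.2500 = 8358.3750
Σcross = 695.0000 → A = |Σcross|/2 = 347.5000 mm²
Σ(r_i+r_j)·cross = 17096.0000 → first moment M = |Σ|/6 = 2849.3333
R_c = M/A = 2849.3333/347.5000 = 8.1995 mm
θ = 163° = 2.844887 rad
V = θ·R_c·A = 2.844887·8.1995·347.5000 = 8106.030 mm³

Volume = 8106.030 mm³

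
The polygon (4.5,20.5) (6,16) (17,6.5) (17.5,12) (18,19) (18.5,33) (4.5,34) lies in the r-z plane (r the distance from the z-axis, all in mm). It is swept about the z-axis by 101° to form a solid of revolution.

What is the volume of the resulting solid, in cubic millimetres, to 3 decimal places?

Profile (r,z), 7 vertices: (4.5,20.5) (6,16) (17,6.5) (17.5,12) (18,19) (18.5,33) (4.5,34)
edge 0: (4.5,20.5)→(6,16)  cross = 4.5·16 − 6·20.5 = -51.0000; (r_i+r_j)·cross = 10.5·-51.0000 = -535.5000
edge 1: (6,16)→(17,6.5)  cross = 6·6.5 − 17·16 = -233.0000; (r_i+r_j)·cross = 23·-233.0000 = -5359.0000
edge 2: (17,6.5)→(17.5,12)  cross = 17·12 − 17.5·6.5 = 90.2500; (r_i+r_j)·cross = 34.5·90.2500 = 3113.6250
edge 3: (17.5,12)→(18,19)  cross = 17.5·19 − 18·12 = 116.5000; (r_i+r_j)·cross = 35.5·116.5000 = 4135.7500
edge 4: (18,19)→(18.5,33)  cross = 18·33 − 18.5·19 = 242.5000; (r_i+r_j)·cross = 36.5·242.5000 = 8851.2500
edge 5: (18.5,33)→(4.5,34)  cross = 18.5·34 − 4.5·33 = 480.5000; (r_i+r_j)·cross = 23·480.5000 = 11051.5000
edge 6: (4.5,34)→(4.5,20.5)  cross = 4.5·20.5 − 4.5·34 = -60.7500; (r_i+r_j)·cross = 9·-60.7500 = -546.7500
Σcross = 585.0000 → A = |Σcross|/2 = 292.5000 mm²
Σ(r_i+r_j)·cross = 20710.8750 → first moment M = |Σ|/6 = 3451.8125
R_c = M/A = 3451.8125/292.5000 = 11.8011 mm
θ = 101° = 1.762783 rad
V = θ·R_c·A = 1.762783·11.8011·292.5000 = 6084.795 mm³

Volume = 6084.795 mm³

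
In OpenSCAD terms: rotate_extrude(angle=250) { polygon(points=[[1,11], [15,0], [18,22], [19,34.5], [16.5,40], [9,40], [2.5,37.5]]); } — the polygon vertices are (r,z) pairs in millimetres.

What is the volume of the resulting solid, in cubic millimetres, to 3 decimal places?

Volume = 23910.193 mm³

Profile (r,z), 7 vertices: (1,11) (15,0) (18,22) (19,34.5) (16.5,40) (9,40) (2.5,37.5)
edge 0: (1,11)→(15,0)  cross = 1·0 − 15·11 = -165.0000; (r_i+r_j)·cross = 16·-165.0000 = -2640.0000
edge 1: (15,0)→(18,22)  cross = 15·22 − 18·0 = 330.0000; (r_i+r_j)·cross = 33·330.0000 = 10890.0000
edge 2: (18,22)→(19,34.5)  cross = 18·34.5 − 19·22 = 203.0000; (r_i+r_j)·cross = 37·203.0000 = 7511.0000
edge 3: (19,34.5)→(16.5,40)  cross = 19·40 − 16.5·34.5 = 190.7500; (r_i+r_j)·cross = 35.5·190.7500 = 6771.6250
edge 4: (16.5,40)→(9,40)  cross = 16.5·40 − 9·40 = 300.0000; (r_i+r_j)·cross = 25.5·300.0000 = 7650.0000
edge 5: (9,40)→(2.5,37.5)  cross = 9·37.5 − 2.5·40 = 237.5000; (r_i+r_j)·cross = 11.5·237.5000 = 2731.2500
edge 6: (2.5,37.5)→(1,11)  cross = 2.5·11 − 1·37.5 = -10.0000; (r_i+r_j)·cross = 3.5·-10.0000 = -35.0000
Σcross = 1086.2500 → A = |Σcross|/2 = 543.1250 mm²
Σ(r_i+r_j)·cross = 32878.8750 → first moment M = |Σ|/6 = 5479.8125
R_c = M/A = 5479.8125/543.1250 = 10.0894 mm
θ = 250° = 4.363323 rad
V = θ·R_c·A = 4.363323·10.0894·543.1250 = 23910.193 mm³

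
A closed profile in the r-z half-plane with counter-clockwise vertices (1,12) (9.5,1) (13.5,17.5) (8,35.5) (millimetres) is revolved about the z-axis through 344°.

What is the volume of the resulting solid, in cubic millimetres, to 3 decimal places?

Volume = 10171.788 mm³

Profile (r,z), 4 vertices: (1,12) (9.5,1) (13.5,17.5) (8,35.5)
edge 0: (1,12)→(9.5,1)  cross = 1·1 − 9.5·12 = -113.0000; (r_i+r_j)·cross = 10.5·-113.0000 = -1186.5000
edge 1: (9.5,1)→(13.5,17.5)  cross = 9.5·17.5 − 13.5·1 = 152.7500; (r_i+r_j)·cross = 23·152.7500 = 3513.2500
edge 2: (13.5,17.5)→(8,35.5)  cross = 13.5·35.5 − 8·17.5 = 339.2500; (r_i+r_j)·cross = 21.5·339.2500 = 7293.8750
edge 3: (8,35.5)→(1,12)  cross = 8·12 − 1·35.5 = 60.5000; (r_i+r_j)·cross = 9·60.5000 = 544.5000
Σcross = 439.5000 → A = |Σcross|/2 = 219.7500 mm²
Σ(r_i+r_j)·cross = 10165.1250 → first moment M = |Σ|/6 = 1694.1875
R_c = M/A = 1694.1875/219.7500 = 7.7096 mm
θ = 344° = 6.003933 rad
V = θ·R_c·A = 6.003933·7.7096·219.7500 = 10171.788 mm³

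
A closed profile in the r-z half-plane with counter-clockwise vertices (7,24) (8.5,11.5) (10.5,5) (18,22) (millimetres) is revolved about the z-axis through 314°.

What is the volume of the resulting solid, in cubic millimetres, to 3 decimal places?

Volume = 6912.071 mm³

Profile (r,z), 4 vertices: (7,24) (8.5,11.5) (10.5,5) (18,22)
edge 0: (7,24)→(8.5,11.5)  cross = 7·11.5 − 8.5·24 = -123.5000; (r_i+r_j)·cross = 15.5·-123.5000 = -1914.2500
edge 1: (8.5,11.5)→(10.5,5)  cross = 8.5·5 − 10.5·11.5 = -78.2500; (r_i+r_j)·cross = 19·-78.2500 = -1486.7500
edge 2: (10.5,5)→(18,22)  cross = 10.5·22 − 18·5 = 141.0000; (r_i+r_j)·cross = 28.5·141.0000 = 4018.5000
edge 3: (18,22)→(7,24)  cross = 18·24 − 7·22 = 278.0000; (r_i+r_j)·cross = 25·278.0000 = 6950.0000
Σcross = 217.2500 → A = |Σcross|/2 = 108.6250 mm²
Σ(r_i+r_j)·cross = 7567.5000 → first moment M = |Σ|/6 = 1261.2500
R_c = M/A = 1261.2500/108.6250 = 11.6110 mm
θ = 314° = 5.480334 rad
V = θ·R_c·A = 5.480334·11.6110·108.6250 = 6912.071 mm³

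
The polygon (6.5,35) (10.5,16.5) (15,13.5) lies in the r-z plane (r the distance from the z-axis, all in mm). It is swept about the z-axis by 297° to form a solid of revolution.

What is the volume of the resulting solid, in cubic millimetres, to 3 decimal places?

Profile (r,z), 3 vertices: (6.5,35) (10.5,16.5) (15,13.5)
edge 0: (6.5,35)→(10.5,16.5)  cross = 6.5·16.5 − 10.5·35 = -260.2500; (r_i+r_j)·cross = 17·-260.2500 = -4424.2500
edge 1: (10.5,16.5)→(15,13.5)  cross = 10.5·13.5 − 15·16.5 = -105.7500; (r_i+r_j)·cross = 25.5·-105.7500 = -2696.6250
edge 2: (15,13.5)→(6.5,35)  cross = 15·35 − 6.5·13.5 = 437.2500; (r_i+r_j)·cross = 21.5·437.2500 = 9400.8750
Σcross = 71.2500 → A = |Σcross|/2 = 35.6250 mm²
Σ(r_i+r_j)·cross = 2280.0000 → first moment M = |Σ|/6 = 380.0000
R_c = M/A = 380.0000/35.6250 = 10.6667 mm
θ = 297° = 5.183628 rad
V = θ·R_c·A = 5.183628·10.6667·35.6250 = 1969.779 mm³

Volume = 1969.779 mm³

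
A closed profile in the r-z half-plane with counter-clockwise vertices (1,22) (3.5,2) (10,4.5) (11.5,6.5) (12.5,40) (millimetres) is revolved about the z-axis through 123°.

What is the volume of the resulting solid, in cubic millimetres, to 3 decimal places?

Profile (r,z), 5 vertices: (1,22) (3.5,2) (10,4.5) (11.5,6.5) (12.5,40)
edge 0: (1,22)→(3.5,2)  cross = 1·2 − 3.5·22 = -75.0000; (r_i+r_j)·cross = 4.5·-75.0000 = -337.5000
edge 1: (3.5,2)→(10,4.5)  cross = 3.5·4.5 − 10·2 = -4.2500; (r_i+r_j)·cross = 13.5·-4.2500 = -57.3750
edge 2: (10,4.5)→(11.5,6.5)  cross = 10·6.5 − 11.5·4.5 = 13.2500; (r_i+r_j)·cross = 21.5·13.2500 = 284.8750
edge 3: (11.5,6.5)→(12.5,40)  cross = 11.5·40 − 12.5·6.5 = 378.7500; (r_i+r_j)·cross = 24·378.7500 = 9090.0000
edge 4: (12.5,40)→(1,22)  cross = 12.5·22 − 1·40 = 235.0000; (r_i+r_j)·cross = 13.5·235.0000 = 3172.5000
Σcross = 547.7500 → A = |Σcross|/2 = 273.8750 mm²
Σ(r_i+r_j)·cross = 12152.5000 → first moment M = |Σ|/6 = 2025.4167
R_c = M/A = 2025.4167/273.8750 = 7.3954 mm
θ = 123° = 2.146755 rad
V = θ·R_c·A = 2.146755·7.3954·273.8750 = 4348.073 mm³

Volume = 4348.073 mm³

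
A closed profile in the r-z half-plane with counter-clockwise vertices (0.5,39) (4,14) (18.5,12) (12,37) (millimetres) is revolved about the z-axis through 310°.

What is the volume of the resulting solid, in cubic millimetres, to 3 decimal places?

Volume = 15046.658 mm³

Profile (r,z), 4 vertices: (0.5,39) (4,14) (18.5,12) (12,37)
edge 0: (0.5,39)→(4,14)  cross = 0.5·14 − 4·39 = -149.0000; (r_i+r_j)·cross = 4.5·-149.0000 = -670.5000
edge 1: (4,14)→(18.5,12)  cross = 4·12 − 18.5·14 = -211.0000; (r_i+r_j)·cross = 22.5·-211.0000 = -4747.5000
edge 2: (18.5,12)→(12,37)  cross = 18.5·37 − 12·12 = 540.5000; (r_i+r_j)·cross = 30.5·540.5000 = 16485.2500
edge 3: (12,37)→(0.5,39)  cross = 12·39 − 0.5·37 = 449.5000; (r_i+r_j)·cross = 12.5·449.5000 = 5618.7500
Σcross = 630.0000 → A = |Σcross|/2 = 315.0000 mm²
Σ(r_i+r_j)·cross = 16686.0000 → first moment M = |Σ|/6 = 2781.0000
R_c = M/A = 2781.0000/315.0000 = 8.8286 mm
θ = 310° = 5.410521 rad
V = θ·R_c·A = 5.410521·8.8286·315.0000 = 15046.658 mm³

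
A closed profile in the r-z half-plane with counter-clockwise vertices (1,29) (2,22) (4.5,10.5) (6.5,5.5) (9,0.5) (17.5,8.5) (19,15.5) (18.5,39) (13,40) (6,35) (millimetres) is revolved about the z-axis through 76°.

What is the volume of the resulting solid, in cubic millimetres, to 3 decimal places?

Volume = 7388.936 mm³

Profile (r,z), 10 vertices: (1,29) (2,22) (4.5,10.5) (6.5,5.5) (9,0.5) (17.5,8.5) (19,15.5) (18.5,39) (13,40) (6,35)
edge 0: (1,29)→(2,22)  cross = 1·22 − 2·29 = -36.0000; (r_i+r_j)·cross = 3·-36.0000 = -108.0000
edge 1: (2,22)→(4.5,10.5)  cross = 2·10.5 − 4.5·22 = -78.0000; (r_i+r_j)·cross = 6.5·-78.0000 = -507.0000
edge 2: (4.5,10.5)→(6.5,5.5)  cross = 4.5·5.5 − 6.5·10.5 = -43.5000; (r_i+r_j)·cross = 11·-43.5000 = -478.5000
edge 3: (6.5,5.5)→(9,0.5)  cross = 6.5·0.5 − 9·5.5 = -46.2500; (r_i+r_j)·cross = 15.5·-46.2500 = -716.8750
edge 4: (9,0.5)→(17.5,8.5)  cross = 9·8.5 − 17.5·0.5 = 67.7500; (r_i+r_j)·cross = 26.5·67.7500 = 1795.3750
edge 5: (17.5,8.5)→(19,15.5)  cross = 17.5·15.5 − 19·8.5 = 109.7500; (r_i+r_j)·cross = 36.5·109.7500 = 4005.8750
edge 6: (19,15.5)→(18.5,39)  cross = 19·39 − 18.5·15.5 = 454.2500; (r_i+r_j)·cross = 37.5·454.2500 = 17034.3750
edge 7: (18.5,39)→(13,40)  cross = 18.5·40 − 13·39 = 233.0000; (r_i+r_j)·cross = 31.5·233.0000 = 7339.5000
edge 8: (13,40)→(6,35)  cross = 13·35 − 6·40 = 215.0000; (r_i+r_j)·cross = 19·215.0000 = 4085.0000
edge 9: (6,35)→(1,29)  cross = 6·29 − 1·35 = 139.0000; (r_i+r_j)·cross = 7·139.0000 = 973.0000
Σcross = 1015.0000 → A = |Σcross|/2 = 507.5000 mm²
Σ(r_i+r_j)·cross = 33422.7500 → first moment M = |Σ|/6 = 5570.4583
R_c = M/A = 5570.4583/507.5000 = 10.9763 mm
θ = 76° = 1.326450 rad
V = θ·R_c·A = 1.326450·10.9763·507.5000 = 7388.936 mm³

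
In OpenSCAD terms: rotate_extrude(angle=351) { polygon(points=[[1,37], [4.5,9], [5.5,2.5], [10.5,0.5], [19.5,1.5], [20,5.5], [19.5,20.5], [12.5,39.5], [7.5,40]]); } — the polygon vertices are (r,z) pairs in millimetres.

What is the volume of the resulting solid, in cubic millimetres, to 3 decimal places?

Profile (r,z), 9 vertices: (1,37) (4.5,9) (5.5,2.5) (10.5,0.5) (19.5,1.5) (20,5.5) (19.5,20.5) (12.5,39.5) (7.5,40)
edge 0: (1,37)→(4.5,9)  cross = 1·9 − 4.5·37 = -157.5000; (r_i+r_j)·cross = 5.5·-157.5000 = -866.2500
edge 1: (4.5,9)→(5.5,2.5)  cross = 4.5·2.5 − 5.5·9 = -38.2500; (r_i+r_j)·cross = 10·-38.2500 = -382.5000
edge 2: (5.5,2.5)→(10.5,0.5)  cross = 5.5·0.5 − 10.5·2.5 = -23.5000; (r_i+r_j)·cross = 16·-23.5000 = -376.0000
edge 3: (10.5,0.5)→(19.5,1.5)  cross = 10.5·1.5 − 19.5·0.5 = 6.0000; (r_i+r_j)·cross = 30·6.0000 = 180.0000
edge 4: (19.5,1.5)→(20,5.5)  cross = 19.5·5.5 − 20·1.5 = 77.2500; (r_i+r_j)·cross = 39.5·77.2500 = 3051.3750
edge 5: (20,5.5)→(19.5,20.5)  cross = 20·20.5 − 19.5·5.5 = 302.7500; (r_i+r_j)·cross = 39.5·302.7500 = 11958.6250
edge 6: (19.5,20.5)→(12.5,39.5)  cross = 19.5·39.5 − 12.5·20.5 = 514.0000; (r_i+r_j)·cross = 32·514.0000 = 16448.0000
edge 7: (12.5,39.5)→(7.5,40)  cross = 12.5·40 − 7.5·39.5 = 203.7500; (r_i+r_j)·cross = 20·203.7500 = 4075.0000
edge 8: (7.5,40)→(1,37)  cross = 7.5·37 − 1·40 = 237.5000; (r_i+r_j)·cross = 8.5·237.5000 = 2018.7500
Σcross = 1122.0000 → A = |Σcross|/2 = 561.0000 mm²
Σ(r_i+r_j)·cross = 36107.0000 → first moment M = |Σ|/6 = 6017.8333
R_c = M/A = 6017.8333/561.0000 = 10.7270 mm
θ = 351° = 6.126106 rad
V = θ·R_c·A = 6.126106·10.7270·561.0000 = 36865.883 mm³

Volume = 36865.883 mm³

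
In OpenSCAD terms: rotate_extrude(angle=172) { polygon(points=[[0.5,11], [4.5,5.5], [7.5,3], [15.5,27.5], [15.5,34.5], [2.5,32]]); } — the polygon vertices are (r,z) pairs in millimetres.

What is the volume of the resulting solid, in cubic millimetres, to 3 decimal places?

Profile (r,z), 6 vertices: (0.5,11) (4.5,5.5) (7.5,3) (15.5,27.5) (15.5,34.5) (2.5,32)
edge 0: (0.5,11)→(4.5,5.5)  cross = 0.5·5.5 − 4.5·11 = -46.7500; (r_i+r_j)·cross = 5·-46.7500 = -233.7500
edge 1: (4.5,5.5)→(7.5,3)  cross = 4.5·3 − 7.5·5.5 = -27.7500; (r_i+r_j)·cross = 12·-27.7500 = -333.0000
edge 2: (7.5,3)→(15.5,27.5)  cross = 7.5·27.5 − 15.5·3 = 159.7500; (r_i+r_j)·cross = 23·159.7500 = 3674.2500
edge 3: (15.5,27.5)→(15.5,34.5)  cross = 15.5·34.5 − 15.5·27.5 = 108.5000; (r_i+r_j)·cross = 31·108.5000 = 3363.5000
edge 4: (15.5,34.5)→(2.5,32)  cross = 15.5·32 − 2.5·34.5 = 409.7500; (r_i+r_j)·cross = 18·409.7500 = 7375.5000
edge 5: (2.5,32)→(0.5,11)  cross = 2.5·11 − 0.5·32 = 11.5000; (r_i+r_j)·cross = 3·11.5000 = 34.5000
Σcross = 615.0000 → A = |Σcross|/2 = 307.5000 mm²
Σ(r_i+r_j)·cross = 13881.0000 → first moment M = |Σ|/6 = 2313.5000
R_c = M/A = 2313.5000/307.5000 = 7.5236 mm
θ = 172° = 3.001966 rad
V = θ·R_c·A = 3.001966·7.5236·307.5000 = 6945.049 mm³

Volume = 6945.049 mm³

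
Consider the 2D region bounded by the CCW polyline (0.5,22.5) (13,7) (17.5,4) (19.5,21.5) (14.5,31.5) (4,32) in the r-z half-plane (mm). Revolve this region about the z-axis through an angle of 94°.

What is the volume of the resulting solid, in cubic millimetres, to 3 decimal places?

Profile (r,z), 6 vertices: (0.5,22.5) (13,7) (17.5,4) (19.5,21.5) (14.5,31.5) (4,32)
edge 0: (0.5,22.5)→(13,7)  cross = 0.5·7 − 13·22.5 = -289.0000; (r_i+r_j)·cross = 13.5·-289.0000 = -3901.5000
edge 1: (13,7)→(17.5,4)  cross = 13·4 − 17.5·7 = -70.5000; (r_i+r_j)·cross = 30.5·-70.5000 = -2150.2500
edge 2: (17.5,4)→(19.5,21.5)  cross = 17.5·21.5 − 19.5·4 = 298.2500; (r_i+r_j)·cross = 37·298.2500 = 11035.2500
edge 3: (19.5,21.5)→(14.5,31.5)  cross = 19.5·31.5 − 14.5·21.5 = 302.5000; (r_i+r_j)·cross = 34·302.5000 = 10285.0000
edge 4: (14.5,31.5)→(4,32)  cross = 14.5·32 − 4·31.5 = 338.0000; (r_i+r_j)·cross = 18.5·338.0000 = 6253.0000
edge 5: (4,32)→(0.5,22.5)  cross = 4·22.5 − 0.5·32 = 74.0000; (r_i+r_j)·cross = 4.5·74.0000 = 333.0000
Σcross = 653.2500 → A = |Σcross|/2 = 326.6250 mm²
Σ(r_i+r_j)·cross = 21854.5000 → first moment M = |Σ|/6 = 3642.4167
R_c = M/A = 3642.4167/326.6250 = 11.1517 mm
θ = 94° = 1.640609 rad
V = θ·R_c·A = 1.640609·11.1517·326.6250 = 5975.783 mm³

Volume = 5975.783 mm³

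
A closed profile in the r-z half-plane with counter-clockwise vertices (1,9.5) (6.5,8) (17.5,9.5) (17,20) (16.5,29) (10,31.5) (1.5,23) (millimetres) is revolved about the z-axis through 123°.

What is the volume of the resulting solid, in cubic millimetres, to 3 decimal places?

Volume = 6386.864 mm³

Profile (r,z), 7 vertices: (1,9.5) (6.5,8) (17.5,9.5) (17,20) (16.5,29) (10,31.5) (1.5,23)
edge 0: (1,9.5)→(6.5,8)  cross = 1·8 − 6.5·9.5 = -53.7500; (r_i+r_j)·cross = 7.5·-53.7500 = -403.1250
edge 1: (6.5,8)→(17.5,9.5)  cross = 6.5·9.5 − 17.5·8 = -78.2500; (r_i+r_j)·cross = 24·-78.2500 = -1878.0000
edge 2: (17.5,9.5)→(17,20)  cross = 17.5·20 − 17·9.5 = 188.5000; (r_i+r_j)·cross = 34.5·188.5000 = 6503.2500
edge 3: (17,20)→(16.5,29)  cross = 17·29 − 16.5·20 = 163.0000; (r_i+r_j)·cross = 33.5·163.0000 = 5460.5000
edge 4: (16.5,29)→(10,31.5)  cross = 16.5·31.5 − 10·29 = 229.7500; (r_i+r_j)·cross = 26.5·229.7500 = 6088.3750
edge 5: (10,31.5)→(1.5,23)  cross = 10·23 − 1.5·31.5 = 182.7500; (r_i+r_j)·cross = 11.5·182.7500 = 2101.6250
edge 6: (1.5,23)→(1,9.5)  cross = 1.5·9.5 − 1·23 = -8.7500; (r_i+r_j)·cross = 2.5·-8.7500 = -21.8750
Σcross = 623.2500 → A = |Σcross|/2 = 311.6250 mm²
Σ(r_i+r_j)·cross = 17850.7500 → first moment M = |Σ|/6 = 2975.1250
R_c = M/A = 2975.1250/311.6250 = 9.5471 mm
θ = 123° = 2.146755 rad
V = θ·R_c·A = 2.146755·9.5471·311.6250 = 6386.864 mm³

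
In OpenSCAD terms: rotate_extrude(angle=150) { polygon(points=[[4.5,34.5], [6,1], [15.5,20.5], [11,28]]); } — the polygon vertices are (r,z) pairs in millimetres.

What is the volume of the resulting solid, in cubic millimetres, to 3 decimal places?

Profile (r,z), 4 vertices: (4.5,34.5) (6,1) (15.5,20.5) (11,28)
edge 0: (4.5,34.5)→(6,1)  cross = 4.5·1 − 6·34.5 = -202.5000; (r_i+r_j)·cross = 10.5·-202.5000 = -2126.2500
edge 1: (6,1)→(15.5,20.5)  cross = 6·20.5 − 15.5·1 = 107.5000; (r_i+r_j)·cross = 21.5·107.5000 = 2311.2500
edge 2: (15.5,20.5)→(11,28)  cross = 15.5·28 − 11·20.5 = 208.5000; (r_i+r_j)·cross = 26.5·208.5000 = 5525.2500
edge 3: (11,28)→(4.5,34.5)  cross = 11·34.5 − 4.5·28 = 253.5000; (r_i+r_j)·cross = 15.5·253.5000 = 3929.2500
Σcross = 367.0000 → A = |Σcross|/2 = 183.5000 mm²
Σ(r_i+r_j)·cross = 9639.5000 → first moment M = |Σ|/6 = 1606.5833
R_c = M/A = 1606.5833/183.5000 = 8.7552 mm
θ = 150° = 2.617994 rad
V = θ·R_c·A = 2.617994·8.7552·183.5000 = 4206.025 mm³

Volume = 4206.025 mm³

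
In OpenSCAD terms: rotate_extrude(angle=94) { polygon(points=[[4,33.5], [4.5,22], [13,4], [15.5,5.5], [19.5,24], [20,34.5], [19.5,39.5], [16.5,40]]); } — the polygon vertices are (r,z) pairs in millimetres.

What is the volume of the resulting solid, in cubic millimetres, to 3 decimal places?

Profile (r,z), 8 vertices: (4,33.5) (4.5,22) (13,4) (15.5,5.5) (19.5,24) (20,34.5) (19.5,39.5) (16.5,40)
edge 0: (4,33.5)→(4.5,22)  cross = 4·22 − 4.5·33.5 = -62.7500; (r_i+r_j)·cross = 8.5·-62.7500 = -533.3750
edge 1: (4.5,22)→(13,4)  cross = 4.5·4 − 13·22 = -268.0000; (r_i+r_j)·cross = 17.5·-268.0000 = -4690.0000
edge 2: (13,4)→(15.5,5.5)  cross = 13·5.5 − 15.5·4 = 9.5000; (r_i+r_j)·cross = 28.5·9.5000 = 270.7500
edge 3: (15.5,5.5)→(19.5,24)  cross = 15.5·24 − 19.5·5.5 = 264.7500; (r_i+r_j)·cross = 35·264.7500 = 9266.2500
edge 4: (19.5,24)→(20,34.5)  cross = 19.5·34.5 − 20·24 = 192.7500; (r_i+r_j)·cross = 39.5·192.7500 = 7613.6250
edge 5: (20,34.5)→(19.5,39.5)  cross = 20·39.5 − 19.5·34.5 = 117.2500; (r_i+r_j)·cross = 39.5·117.2500 = 4631.3750
edge 6: (19.5,39.5)→(16.5,40)  cross = 19.5·40 − 16.5·39.5 = 128.2500; (r_i+r_j)·cross = 36·128.2500 = 4617.0000
edge 7: (16.5,40)→(4,33.5)  cross = 16.5·33.5 − 4·40 = 392.7500; (r_i+r_j)·cross = 20.5·392.7500 = 8051.3750
Σcross = 774.5000 → A = |Σcross|/2 = 387.2500 mm²
Σ(r_i+r_j)·cross = 29227.0000 → first moment M = |Σ|/6 = 4871.1667
R_c = M/A = 4871.1667/387.2500 = 12.5789 mm
θ = 94° = 1.640609 rad
V = θ·R_c·A = 1.640609·12.5789·387.2500 = 7991.682 mm³

Volume = 7991.682 mm³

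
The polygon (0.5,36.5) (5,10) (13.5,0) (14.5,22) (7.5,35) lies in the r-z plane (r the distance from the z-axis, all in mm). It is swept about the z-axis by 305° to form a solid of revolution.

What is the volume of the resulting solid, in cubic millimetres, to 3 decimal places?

Volume = 12799.987 mm³

Profile (r,z), 5 vertices: (0.5,36.5) (5,10) (13.5,0) (14.5,22) (7.5,35)
edge 0: (0.5,36.5)→(5,10)  cross = 0.5·10 − 5·36.5 = -177.5000; (r_i+r_j)·cross = 5.5·-177.5000 = -976.2500
edge 1: (5,10)→(13.5,0)  cross = 5·0 − 13.5·10 = -135.0000; (r_i+r_j)·cross = 18.5·-135.0000 = -2497.5000
edge 2: (13.5,0)→(14.5,22)  cross = 13.5·22 − 14.5·0 = 297.0000; (r_i+r_j)·cross = 28·297.0000 = 8316.0000
edge 3: (14.5,22)→(7.5,35)  cross = 14.5·35 − 7.5·22 = 342.5000; (r_i+r_j)·cross = 22·342.5000 = 7535.0000
edge 4: (7.5,35)→(0.5,36.5)  cross = 7.5·36.5 − 0.5·35 = 256.2500; (r_i+r_j)·cross = 8·256.2500 = 2050.0000
Σcross = 583.2500 → A = |Σcross|/2 = 291.6250 mm²
Σ(r_i+r_j)·cross = 14427.2500 → first moment M = |Σ|/6 = 2404.5417
R_c = M/A = 2404.5417/291.6250 = 8.2453 mm
θ = 305° = 5.323254 rad
V = θ·R_c·A = 5.323254·8.2453·291.6250 = 12799.987 mm³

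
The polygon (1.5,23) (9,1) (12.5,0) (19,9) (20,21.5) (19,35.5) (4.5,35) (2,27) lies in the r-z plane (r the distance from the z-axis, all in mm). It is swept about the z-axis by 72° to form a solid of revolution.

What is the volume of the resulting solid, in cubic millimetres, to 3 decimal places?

Volume = 7124.006 mm³

Profile (r,z), 8 vertices: (1.5,23) (9,1) (12.5,0) (19,9) (20,21.5) (19,35.5) (4.5,35) (2,27)
edge 0: (1.5,23)→(9,1)  cross = 1.5·1 − 9·23 = -205.5000; (r_i+r_j)·cross = 10.5·-205.5000 = -2157.7500
edge 1: (9,1)→(12.5,0)  cross = 9·0 − 12.5·1 = -12.5000; (r_i+r_j)·cross = 21.5·-12.5000 = -268.7500
edge 2: (12.5,0)→(19,9)  cross = 12.5·9 − 19·0 = 112.5000; (r_i+r_j)·cross = 31.5·112.5000 = 3543.7500
edge 3: (19,9)→(20,21.5)  cross = 19·21.5 − 20·9 = 228.5000; (r_i+r_j)·cross = 39·228.5000 = 8911.5000
edge 4: (20,21.5)→(19,35.5)  cross = 20·35.5 − 19·21.5 = 301.5000; (r_i+r_j)·cross = 39·301.5000 = 11758.5000
edge 5: (19,35.5)→(4.5,35)  cross = 19·35 − 4.5·35.5 = 505.2500; (r_i+r_j)·cross = 23.5·505.2500 = 11873.3750
edge 6: (4.5,35)→(2,27)  cross = 4.5·27 − 2·35 = 51.5000; (r_i+r_j)·cross = 6.5·51.5000 = 334.7500
edge 7: (2,27)→(1.5,23)  cross = 2·23 − 1.5·27 = 5.5000; (r_i+r_j)·cross = 3.5·5.5000 = 19.2500
Σcross = 986.7500 → A = |Σcross|/2 = 493.3750 mm²
Σ(r_i+r_j)·cross = 34014.6250 → first moment M = |Σ|/6 = 5669.1042
R_c = M/A = 5669.1042/493.3750 = 11.4905 mm
θ = 72° = 1.256637 rad
V = θ·R_c·A = 1.256637·11.4905·493.3750 = 7124.006 mm³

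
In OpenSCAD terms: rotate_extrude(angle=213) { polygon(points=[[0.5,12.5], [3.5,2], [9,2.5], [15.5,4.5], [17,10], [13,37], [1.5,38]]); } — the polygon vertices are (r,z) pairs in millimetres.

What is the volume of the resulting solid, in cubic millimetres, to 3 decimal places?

Volume = 14644.209 mm³

Profile (r,z), 7 vertices: (0.5,12.5) (3.5,2) (9,2.5) (15.5,4.5) (17,10) (13,37) (1.5,38)
edge 0: (0.5,12.5)→(3.5,2)  cross = 0.5·2 − 3.5·12.5 = -42.7500; (r_i+r_j)·cross = 4·-42.7500 = -171.0000
edge 1: (3.5,2)→(9,2.5)  cross = 3.5·2.5 − 9·2 = -9.2500; (r_i+r_j)·cross = 12.5·-9.2500 = -115.6250
edge 2: (9,2.5)→(15.5,4.5)  cross = 9·4.5 − 15.5·2.5 = 1.7500; (r_i+r_j)·cross = 24.5·1.7500 = 42.8750
edge 3: (15.5,4.5)→(17,10)  cross = 15.5·10 − 17·4.5 = 78.5000; (r_i+r_j)·cross = 32.5·78.5000 = 2551.2500
edge 4: (17,10)→(13,37)  cross = 17·37 − 13·10 = 499.0000; (r_i+r_j)·cross = 30·499.0000 = 14970.0000
edge 5: (13,37)→(1.5,38)  cross = 13·38 − 1.5·37 = 438.5000; (r_i+r_j)·cross = 14.5·438.5000 = 6358.2500
edge 6: (1.5,38)→(0.5,12.5)  cross = 1.5·12.5 − 0.5·38 = -0.2500; (r_i+r_j)·cross = 2·-0.2500 = -0.5000
Σcross = 965.5000 → A = |Σcross|/2 = 482.7500 mm²
Σ(r_i+r_j)·cross = 23635.2500 → first moment M = |Σ|/6 = 3939.2083
R_c = M/A = 3939.2083/482.7500 = 8.1599 mm
θ = 213° = 3.717551 rad
V = θ·R_c·A = 3.717551·8.1599·482.7500 = 14644.209 mm³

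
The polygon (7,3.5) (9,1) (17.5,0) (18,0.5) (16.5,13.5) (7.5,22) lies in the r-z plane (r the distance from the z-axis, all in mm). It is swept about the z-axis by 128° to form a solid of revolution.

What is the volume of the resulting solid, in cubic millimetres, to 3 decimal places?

Profile (r,z), 6 vertices: (7,3.5) (9,1) (17.5,0) (18,0.5) (16.5,13.5) (7.5,22)
edge 0: (7,3.5)→(9,1)  cross = 7·1 − 9·3.5 = -24.5000; (r_i+r_j)·cross = 16·-24.5000 = -392.0000
edge 1: (9,1)→(17.5,0)  cross = 9·0 − 17.5·1 = -17.5000; (r_i+r_j)·cross = 26.5·-17.5000 = -463.7500
edge 2: (17.5,0)→(18,0.5)  cross = 17.5·0.5 − 18·0 = 8.7500; (r_i+r_j)·cross = 35.5·8.7500 = 310.6250
edge 3: (18,0.5)→(16.5,13.5)  cross = 18·13.5 − 16.5·0.5 = 234.7500; (r_i+r_j)·cross = 34.5·234.7500 = 8098.8750
edge 4: (16.5,13.5)→(7.5,22)  cross = 16.5·22 − 7.5·13.5 = 261.7500; (r_i+r_j)·cross = 24·261.7500 = 6282.0000
edge 5: (7.5,22)→(7,3.5)  cross = 7.5·3.5 − 7·22 = -127.7500; (r_i+r_j)·cross = 14.5·-127.7500 = -1852.3750
Σcross = 335.5000 → A = |Σcross|/2 = 167.7500 mm²
Σ(r_i+r_j)·cross = 11983.3750 → first moment M = |Σ|/6 = 1997.2292
R_c = M/A = 1997.2292/167.7500 = 11.9060 mm
θ = 128° = 2.234021 rad
V = θ·R_c·A = 2.234021·11.9060·167.7500 = 4461.853 mm³

Volume = 4461.853 mm³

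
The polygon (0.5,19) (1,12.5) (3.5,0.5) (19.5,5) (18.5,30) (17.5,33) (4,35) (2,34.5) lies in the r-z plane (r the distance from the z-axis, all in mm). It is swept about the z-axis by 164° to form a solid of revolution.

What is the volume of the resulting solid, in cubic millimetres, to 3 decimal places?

Volume = 15527.300 mm³

Profile (r,z), 8 vertices: (0.5,19) (1,12.5) (3.5,0.5) (19.5,5) (18.5,30) (17.5,33) (4,35) (2,34.5)
edge 0: (0.5,19)→(1,12.5)  cross = 0.5·12.5 − 1·19 = -12.7500; (r_i+r_j)·cross = 1.5·-12.7500 = -19.1250
edge 1: (1,12.5)→(3.5,0.5)  cross = 1·0.5 − 3.5·12.5 = -43.2500; (r_i+r_j)·cross = 4.5·-43.2500 = -194.6250
edge 2: (3.5,0.5)→(19.5,5)  cross = 3.5·5 − 19.5·0.5 = 7.7500; (r_i+r_j)·cross = 23·7.7500 = 178.2500
edge 3: (19.5,5)→(18.5,30)  cross = 19.5·30 − 18.5·5 = 492.5000; (r_i+r_j)·cross = 38·492.5000 = 18715.0000
edge 4: (18.5,30)→(17.5,33)  cross = 18.5·33 − 17.5·30 = 85.5000; (r_i+r_j)·cross = 36·85.5000 = 3078.0000
edge 5: (17.5,33)→(4,35)  cross = 17.5·35 − 4·33 = 480.5000; (r_i+r_j)·cross = 21.5·480.5000 = 10330.7500
edge 6: (4,35)→(2,34.5)  cross = 4·34.5 − 2·35 = 68.0000; (r_i+r_j)·cross = 6·68.0000 = 408.0000
edge 7: (2,34.5)→(0.5,19)  cross = 2·19 − 0.5·34.5 = 20.7500; (r_i+r_j)·cross = 2.5·20.7500 = 51.8750
Σcross = 1099.0000 → A = |Σcross|/2 = 549.5000 mm²
Σ(r_i+r_j)·cross = 32548.1250 → first moment M = |Σ|/6 = 5424.6875
R_c = M/A = 5424.6875/549.5000 = 9.8720 mm
θ = 164° = 2.862340 rad
V = θ·R_c·A = 2.862340·9.8720·549.5000 = 15527.300 mm³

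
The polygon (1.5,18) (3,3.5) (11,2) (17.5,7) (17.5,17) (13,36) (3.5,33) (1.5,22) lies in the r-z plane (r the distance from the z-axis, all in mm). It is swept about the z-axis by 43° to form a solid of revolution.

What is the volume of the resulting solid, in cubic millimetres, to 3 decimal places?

Profile (r,z), 8 vertices: (1.5,18) (3,3.5) (11,2) (17.5,7) (17.5,17) (13,36) (3.5,33) (1.5,22)
edge 0: (1.5,18)→(3,3.5)  cross = 1.5·3.5 − 3·18 = -48.7500; (r_i+r_j)·cross = 4.5·-48.7500 = -219.3750
edge 1: (3,3.5)→(11,2)  cross = 3·2 − 11·3.5 = -32.5000; (r_i+r_j)·cross = 14·-32.5000 = -455.0000
edge 2: (11,2)→(17.5,7)  cross = 11·7 − 17.5·2 = 42.0000; (r_i+r_j)·cross = 28.5·42.0000 = 1197.0000
edge 3: (17.5,7)→(17.5,17)  cross = 17.5·17 − 17.5·7 = 175.0000; (r_i+r_j)·cross = 35·175.0000 = 6125.0000
edge 4: (17.5,17)→(13,36)  cross = 17.5·36 − 13·17 = 409.0000; (r_i+r_j)·cross = 30.5·409.0000 = 12474.5000
edge 5: (13,36)→(3.5,33)  cross = 13·33 − 3.5·36 = 303.0000; (r_i+r_j)·cross = 16.5·303.0000 = 4999.5000
edge 6: (3.5,33)→(1.5,22)  cross = 3.5·22 − 1.5·33 = 27.5000; (r_i+r_j)·cross = 5·27.5000 = 137.5000
edge 7: (1.5,22)→(1.5,18)  cross = 1.5·18 − 1.5·22 = -6.0000; (r_i+r_j)·cross = 3·-6.0000 = -18.0000
Σcross = 869.2500 → A = |Σcross|/2 = 434.6250 mm²
Σ(r_i+r_j)·cross = 24241.1250 → first moment M = |Σ|/6 = 4040.1875
R_c = M/A = 4040.1875/434.6250 = 9.2958 mm
θ = 43° = 0.750492 rad
V = θ·R_c·A = 0.750492·9.2958·434.6250 = 3032.127 mm³

Volume = 3032.127 mm³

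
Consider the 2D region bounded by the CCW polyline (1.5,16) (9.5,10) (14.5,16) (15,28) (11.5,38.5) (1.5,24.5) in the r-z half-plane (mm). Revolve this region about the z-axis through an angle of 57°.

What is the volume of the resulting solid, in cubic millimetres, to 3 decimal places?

Profile (r,z), 6 vertices: (1.5,16) (9.5,10) (14.5,16) (15,28) (11.5,38.5) (1.5,24.5)
edge 0: (1.5,16)→(9.5,10)  cross = 1.5·10 − 9.5·16 = -137.0000; (r_i+r_j)·cross = 11·-137.0000 = -1507.0000
edge 1: (9.5,10)→(14.5,16)  cross = 9.5·16 − 14.5·10 = 7.0000; (r_i+r_j)·cross = 24·7.0000 = 168.0000
edge 2: (14.5,16)→(15,28)  cross = 14.5·28 − 15·16 = 166.0000; (r_i+r_j)·cross = 29.5·166.0000 = 4897.0000
edge 3: (15,28)→(11.5,38.5)  cross = 15·38.5 − 11.5·28 = 255.5000; (r_i+r_j)·cross = 26.5·255.5000 = 6770.7500
edge 4: (11.5,38.5)→(1.5,24.5)  cross = 11.5·24.5 − 1.5·38.5 = 224.0000; (r_i+r_j)·cross = 13·224.0000 = 2912.0000
edge 5: (1.5,24.5)→(1.5,16)  cross = 1.5·16 − 1.5·24.5 = -12.7500; (r_i+r_j)·cross = 3·-12.7500 = -38.2500
Σcross = 502.7500 → A = |Σcross|/2 = 251.3750 mm²
Σ(r_i+r_j)·cross = 13202.5000 → first moment M = |Σ|/6 = 2200.4167
R_c = M/A = 2200.4167/251.3750 = 8.7535 mm
θ = 57° = 0.994838 rad
V = θ·R_c·A = 0.994838·8.7535·251.3750 = 2189.057 mm³

Volume = 2189.057 mm³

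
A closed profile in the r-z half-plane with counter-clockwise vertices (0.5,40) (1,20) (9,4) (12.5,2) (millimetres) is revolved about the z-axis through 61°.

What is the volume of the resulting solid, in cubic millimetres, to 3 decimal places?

Volume = 708.703 mm³

Profile (r,z), 4 vertices: (0.5,40) (1,20) (9,4) (12.5,2)
edge 0: (0.5,40)→(1,20)  cross = 0.5·20 − 1·40 = -30.0000; (r_i+r_j)·cross = 1.5·-30.0000 = -45.0000
edge 1: (1,20)→(9,4)  cross = 1·4 − 9·20 = -176.0000; (r_i+r_j)·cross = 10·-176.0000 = -1760.0000
edge 2: (9,4)→(12.5,2)  cross = 9·2 − 12.5·4 = -32.0000; (r_i+r_j)·cross = 21.5·-32.0000 = -688.0000
edge 3: (12.5,2)→(0.5,40)  cross = 12.5·40 − 0.5·2 = 499.0000; (r_i+r_j)·cross = 13·499.0000 = 6487.0000
Σcross = 261.0000 → A = |Σcross|/2 = 130.5000 mm²
Σ(r_i+r_j)·cross = 3994.0000 → first moment M = |Σ|/6 = 665.6667
R_c = M/A = 665.6667/130.5000 = 5.1009 mm
θ = 61° = 1.064651 rad
V = θ·R_c·A = 1.064651·5.1009·130.5000 = 708.703 mm³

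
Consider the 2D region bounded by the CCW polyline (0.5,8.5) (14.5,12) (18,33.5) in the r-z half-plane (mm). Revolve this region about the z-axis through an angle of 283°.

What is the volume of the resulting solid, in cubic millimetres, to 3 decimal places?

Volume = 7844.197 mm³

Profile (r,z), 3 vertices: (0.5,8.5) (14.5,12) (18,33.5)
edge 0: (0.5,8.5)→(14.5,12)  cross = 0.5·12 − 14.5·8.5 = -117.2500; (r_i+r_j)·cross = 15·-117.2500 = -1758.7500
edge 1: (14.5,12)→(18,33.5)  cross = 14.5·33.5 − 18·12 = 269.7500; (r_i+r_j)·cross = 32.5·269.7500 = 8766.8750
edge 2: (18,33.5)→(0.5,8.5)  cross = 18·8.5 − 0.5·33.5 = 136.2500; (r_i+r_j)·cross = 18.5·136.2500 = 2520.6250
Σcross = 288.7500 → A = |Σcross|/2 = 144.3750 mm²
Σ(r_i+r_j)·cross = 9528.7500 → first moment M = |Σ|/6 = 1588.1250
R_c = M/A = 1588.1250/144.3750 = 11.0000 mm
θ = 283° = 4.939282 rad
V = θ·R_c·A = 4.939282·11.0000·144.3750 = 7844.197 mm³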